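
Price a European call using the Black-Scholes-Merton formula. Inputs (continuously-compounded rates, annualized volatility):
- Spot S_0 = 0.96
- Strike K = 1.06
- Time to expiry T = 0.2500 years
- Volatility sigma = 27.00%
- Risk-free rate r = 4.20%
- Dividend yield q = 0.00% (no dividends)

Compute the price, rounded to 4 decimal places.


Answer: Price = 0.0208

Derivation:
d1 = (ln(S/K) + (r - q + 0.5*sigma^2) * T) / (sigma * sqrt(T)) = -0.58872891
d2 = d1 - sigma * sqrt(T) = -0.72372891
exp(-rT) = 0.98955493; exp(-qT) = 1.00000000
C = S_0 * exp(-qT) * N(d1) - K * exp(-rT) * N(d2)
N(d1) = 0.27802157; N(d2) = 0.23461609
C = 0.9600 * 1.00000000 * 0.27802157 - 1.0600 * 0.98955493 * 0.23461609 = 0.0208


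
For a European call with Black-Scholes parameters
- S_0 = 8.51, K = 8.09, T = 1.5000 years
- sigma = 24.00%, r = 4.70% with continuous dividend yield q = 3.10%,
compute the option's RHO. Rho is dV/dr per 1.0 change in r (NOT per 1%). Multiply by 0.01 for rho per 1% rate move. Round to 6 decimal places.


d1 = 0.4008086850; d2 = 0.1068699158
phi(d1) = 0.3681509134; exp(-qT) = 0.9545645606; exp(-rT) = 0.9319277395
N(d2) = 0.5425539099
Rho = K*T*exp(-rT)*N(d2) = 8.0900 * 1.5000 * 0.9319277395 * 0.5425539099 = 6.135711

Answer: Rho = 6.135711


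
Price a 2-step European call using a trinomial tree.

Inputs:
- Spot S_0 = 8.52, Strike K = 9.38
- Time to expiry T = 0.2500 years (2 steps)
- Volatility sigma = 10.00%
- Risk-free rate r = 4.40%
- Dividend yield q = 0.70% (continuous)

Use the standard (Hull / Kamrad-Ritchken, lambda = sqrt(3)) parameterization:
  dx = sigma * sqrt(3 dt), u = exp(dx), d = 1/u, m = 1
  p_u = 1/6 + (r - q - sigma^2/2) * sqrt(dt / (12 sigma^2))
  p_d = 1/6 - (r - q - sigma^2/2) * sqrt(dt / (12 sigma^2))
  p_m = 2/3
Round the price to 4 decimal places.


Answer: Price = V(0,0) = 0.0098

Derivation:
dt = T/N = 0.125000; dx = sigma*sqrt(3*dt) = 0.061237
u = exp(dx) = 1.063151; d = 1/u = 0.940600
p_u = 0.199327, p_m = 0.666667, p_d = 0.134007
Discount per step: exp(-r*dt) = 0.994515
Stock lattice S(k, j) with j the centered position index:
  k=0: S(0,+0) = 8.5200
  k=1: S(1,-1) = 8.0139; S(1,+0) = 8.5200; S(1,+1) = 9.0580
  k=2: S(2,-2) = 7.5379; S(2,-1) = 8.0139; S(2,+0) = 8.5200; S(2,+1) = 9.0580; S(2,+2) = 9.6301
Terminal payoffs V(N, j) = max(S_T - K, 0):
  V(2,-2) = 0.000000; V(2,-1) = 0.000000; V(2,+0) = 0.000000; V(2,+1) = 0.000000; V(2,+2) = 0.250073
Backward induction: V(k, j) = exp(-r*dt) * [p_u * V(k+1, j+1) + p_m * V(k+1, j) + p_d * V(k+1, j-1)]
  V(1,-1) = exp(-r*dt) * [p_u*0.000000 + p_m*0.000000 + p_d*0.000000] = 0.000000
  V(1,+0) = exp(-r*dt) * [p_u*0.000000 + p_m*0.000000 + p_d*0.000000] = 0.000000
  V(1,+1) = exp(-r*dt) * [p_u*0.250073 + p_m*0.000000 + p_d*0.000000] = 0.049573
  V(0,+0) = exp(-r*dt) * [p_u*0.049573 + p_m*0.000000 + p_d*0.000000] = 0.009827


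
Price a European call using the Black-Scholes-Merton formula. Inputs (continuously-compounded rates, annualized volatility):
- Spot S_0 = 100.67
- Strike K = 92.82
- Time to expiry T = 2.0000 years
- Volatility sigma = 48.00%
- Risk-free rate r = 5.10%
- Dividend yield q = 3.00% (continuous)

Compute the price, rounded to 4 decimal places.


d1 = (ln(S/K) + (r - q + 0.5*sigma^2) * T) / (sigma * sqrt(T)) = 0.52088094
d2 = d1 - sigma * sqrt(T) = -0.15794157
exp(-rT) = 0.90302955; exp(-qT) = 0.94176453
C = S_0 * exp(-qT) * N(d1) - K * exp(-rT) * N(d2)
N(d1) = 0.69877514; N(d2) = 0.43725142
C = 100.6700 * 0.94176453 * 0.69877514 - 92.8200 * 0.90302955 * 0.43725142 = 29.5990

Answer: Price = 29.5990


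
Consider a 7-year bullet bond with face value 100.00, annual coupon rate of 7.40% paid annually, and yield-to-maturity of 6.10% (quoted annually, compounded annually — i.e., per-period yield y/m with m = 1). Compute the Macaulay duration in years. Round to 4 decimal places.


Coupon per period c = face * coupon_rate / m = 7.400000
Periods per year m = 1; per-period yield y/m = 0.061000
Number of cashflows N = 7
Cashflows (t years, CF_t, discount factor 1/(1+y/m)^(m*t), PV):
  t = 1.0000: CF_t = 7.400000, DF = 0.942507, PV = 6.974552
  t = 2.0000: CF_t = 7.400000, DF = 0.888320, PV = 6.573565
  t = 3.0000: CF_t = 7.400000, DF = 0.837247, PV = 6.195631
  t = 4.0000: CF_t = 7.400000, DF = 0.789112, PV = 5.839426
  t = 5.0000: CF_t = 7.400000, DF = 0.743743, PV = 5.503701
  t = 6.0000: CF_t = 7.400000, DF = 0.700983, PV = 5.187277
  t = 7.0000: CF_t = 107.400000, DF = 0.660682, PV = 70.957220
Price P = sum_t PV_t = 107.231372
Macaulay numerator sum_t t * PV_t:
  t * PV_t at t = 1.0000: 6.974552
  t * PV_t at t = 2.0000: 13.147130
  t * PV_t at t = 3.0000: 18.586894
  t * PV_t at t = 4.0000: 23.357705
  t * PV_t at t = 5.0000: 27.518503
  t * PV_t at t = 6.0000: 31.123660
  t * PV_t at t = 7.0000: 496.700542
Macaulay duration D = (sum_t t * PV_t) / P = 617.408987 / 107.231372 = 5.757727

Answer: Macaulay duration = 5.7577 years


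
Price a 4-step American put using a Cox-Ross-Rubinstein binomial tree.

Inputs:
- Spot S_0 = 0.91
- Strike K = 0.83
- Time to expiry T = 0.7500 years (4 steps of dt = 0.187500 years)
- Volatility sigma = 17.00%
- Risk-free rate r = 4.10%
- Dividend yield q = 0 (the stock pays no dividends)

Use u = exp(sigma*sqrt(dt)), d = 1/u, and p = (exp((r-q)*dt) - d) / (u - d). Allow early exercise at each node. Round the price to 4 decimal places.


Answer: Price = V(0,0) = 0.0169

Derivation:
dt = T/N = 0.187500
u = exp(sigma*sqrt(dt)) = 1.076389; d = 1/u = 0.929032
p = (exp((r-q)*dt) - d) / (u - d) = 0.533975
Discount per step: exp(-r*dt) = 0.992342
Stock lattice S(k, i) with i counting down-moves:
  k=0: S(0,0) = 0.9100
  k=1: S(1,0) = 0.9795; S(1,1) = 0.8454
  k=2: S(2,0) = 1.0543; S(2,1) = 0.9100; S(2,2) = 0.7854
  k=3: S(3,0) = 1.1349; S(3,1) = 0.9795; S(3,2) = 0.8454; S(3,3) = 0.7297
  k=4: S(4,0) = 1.2216; S(4,1) = 1.0543; S(4,2) = 0.9100; S(4,3) = 0.7854; S(4,4) = 0.6779
Terminal payoffs V(N, i) = max(K - S_T, 0):
  V(4,0) = 0.000000; V(4,1) = 0.000000; V(4,2) = 0.000000; V(4,3) = 0.044579; V(4,4) = 0.152103
Backward induction: V(k, i) = exp(-r*dt) * [p * V(k+1, i) + (1-p) * V(k+1, i+1)]; then take max(V_cont, immediate exercise) for American.
  V(3,0) = exp(-r*dt) * [p*0.000000 + (1-p)*0.000000] = 0.000000; exercise = 0.000000; V(3,0) = max -> 0.000000
  V(3,1) = exp(-r*dt) * [p*0.000000 + (1-p)*0.000000] = 0.000000; exercise = 0.000000; V(3,1) = max -> 0.000000
  V(3,2) = exp(-r*dt) * [p*0.000000 + (1-p)*0.044579] = 0.020616; exercise = 0.000000; V(3,2) = max -> 0.020616
  V(3,3) = exp(-r*dt) * [p*0.044579 + (1-p)*0.152103] = 0.093962; exercise = 0.100319; V(3,3) = max -> 0.100319
  V(2,0) = exp(-r*dt) * [p*0.000000 + (1-p)*0.000000] = 0.000000; exercise = 0.000000; V(2,0) = max -> 0.000000
  V(2,1) = exp(-r*dt) * [p*0.000000 + (1-p)*0.020616] = 0.009534; exercise = 0.000000; V(2,1) = max -> 0.009534
  V(2,2) = exp(-r*dt) * [p*0.020616 + (1-p)*0.100319] = 0.057317; exercise = 0.044579; V(2,2) = max -> 0.057317
  V(1,0) = exp(-r*dt) * [p*0.000000 + (1-p)*0.009534] = 0.004409; exercise = 0.000000; V(1,0) = max -> 0.004409
  V(1,1) = exp(-r*dt) * [p*0.009534 + (1-p)*0.057317] = 0.031558; exercise = 0.000000; V(1,1) = max -> 0.031558
  V(0,0) = exp(-r*dt) * [p*0.004409 + (1-p)*0.031558] = 0.016931; exercise = 0.000000; V(0,0) = max -> 0.016931


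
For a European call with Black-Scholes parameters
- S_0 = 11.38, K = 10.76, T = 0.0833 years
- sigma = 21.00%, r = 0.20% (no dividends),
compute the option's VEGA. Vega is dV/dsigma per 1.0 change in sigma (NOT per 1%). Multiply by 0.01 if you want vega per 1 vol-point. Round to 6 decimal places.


d1 = 0.9573597007; d2 = 0.8967500480
phi(d1) = 0.2522821105; exp(-qT) = 1.0000000000; exp(-rT) = 0.9998334139
Vega = S * exp(-qT) * phi(d1) * sqrt(T) = 11.3800 * 1.0000000000 * 0.2522821105 * 0.2886173938 = 0.828612

Answer: Vega = 0.828612


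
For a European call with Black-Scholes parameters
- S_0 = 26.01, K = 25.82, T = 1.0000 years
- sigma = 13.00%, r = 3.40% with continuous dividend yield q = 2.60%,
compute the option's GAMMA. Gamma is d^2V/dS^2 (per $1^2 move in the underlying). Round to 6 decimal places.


Answer: Gamma = 0.113049

Derivation:
d1 = 0.1829361080; d2 = 0.0529361080
phi(d1) = 0.3923223942; exp(-qT) = 0.9743350896; exp(-rT) = 0.9665715046
Gamma = exp(-qT) * phi(d1) / (S * sigma * sqrt(T)) = 0.9743350896 * 0.3923223942 / (26.0100 * 0.1300 * 1.0000000000) = 0.113049


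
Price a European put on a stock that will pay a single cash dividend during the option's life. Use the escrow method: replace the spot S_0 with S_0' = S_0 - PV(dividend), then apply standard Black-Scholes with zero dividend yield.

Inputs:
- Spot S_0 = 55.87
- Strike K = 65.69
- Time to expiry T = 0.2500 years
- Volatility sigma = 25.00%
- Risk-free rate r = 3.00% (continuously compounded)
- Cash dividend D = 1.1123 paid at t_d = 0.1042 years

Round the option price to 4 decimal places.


PV(D) = D * exp(-r * t_d) = 1.1123 * 0.99687888 = 1.10882838
S_0' = S_0 - PV(D) = 55.8700 - 1.10882838 = 54.76117162
d1 = (ln(S_0'/K) + (r + sigma^2/2)*T) / (sigma*sqrt(T)) = -1.33322249
d2 = d1 - sigma*sqrt(T) = -1.45822249
exp(-rT) = 0.99252805
N(-d1) = 0.90877060; N(-d2) = 0.92761039
P = K * exp(-rT) * N(-d2) - S_0' * N(-d1) = 65.6900 * 0.99252805 * 0.92761039 - 54.76117162 * 0.90877060 = 10.7141

Answer: Price = 10.7141


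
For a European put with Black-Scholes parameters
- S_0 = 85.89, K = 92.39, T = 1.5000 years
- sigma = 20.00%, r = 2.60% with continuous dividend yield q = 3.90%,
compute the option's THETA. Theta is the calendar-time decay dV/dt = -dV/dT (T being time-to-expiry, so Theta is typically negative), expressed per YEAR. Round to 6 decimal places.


d1 = -0.2549565275; d2 = -0.4999055018
phi(d1) = 0.3861845370; exp(-qT) = 0.9431782404; exp(-rT) = 0.9617507091
Theta = -S*exp(-qT)*phi(d1)*sigma/(2*sqrt(T)) + r*K*exp(-rT)*N(-d2) - q*S*exp(-qT)*N(-d1)
N(-d1) = 0.6006216621; N(-d2) = 0.6914291910; sqrt(T) = 1.2247448714
Term 1 = -85.8900 * 0.9431782404 * 0.3861845370 * 0.2000 / (2 * 1.2247448714) = -2.5543807135
Term 2 = 0.0260 * 92.3900 * 0.9617507091 * 0.6914291910 = 1.5973810979
Term 3 = -0.0390 * 85.8900 * 0.9431782404 * 0.6006216621 = -1.8975882130
Theta = -2.5543807135 + (1.5973810979) + (-1.8975882130) = -2.854588

Answer: Theta = -2.854588


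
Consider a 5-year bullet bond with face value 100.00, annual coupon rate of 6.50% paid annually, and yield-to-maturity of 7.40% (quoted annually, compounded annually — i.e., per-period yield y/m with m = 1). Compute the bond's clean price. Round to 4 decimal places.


Coupon per period c = face * coupon_rate / m = 6.500000
Periods per year m = 1; per-period yield y/m = 0.074000
Number of cashflows N = 5
Cashflows (t years, CF_t, discount factor 1/(1+y/m)^(m*t), PV):
  t = 1.0000: CF_t = 6.500000, DF = 0.931099, PV = 6.052142
  t = 2.0000: CF_t = 6.500000, DF = 0.866945, PV = 5.635141
  t = 3.0000: CF_t = 6.500000, DF = 0.807211, PV = 5.246873
  t = 4.0000: CF_t = 6.500000, DF = 0.751593, PV = 4.885356
  t = 5.0000: CF_t = 106.500000, DF = 0.699808, PV = 74.529499
Price P = sum_t PV_t = 96.349010

Answer: Price = 96.3490


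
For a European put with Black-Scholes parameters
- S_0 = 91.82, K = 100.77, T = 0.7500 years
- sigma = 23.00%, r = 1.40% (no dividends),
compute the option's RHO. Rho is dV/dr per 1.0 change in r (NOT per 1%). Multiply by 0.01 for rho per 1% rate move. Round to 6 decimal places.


d1 = -0.3146461243; d2 = -0.5138319672
phi(d1) = 0.3796750115; exp(-qT) = 1.0000000000; exp(-rT) = 0.9895549326
N(-d2) = 0.6963152620
Rho = -K*T*exp(-rT)*N(-d2) = -100.7700 * 0.7500 * 0.9895549326 * 0.6963152620 = -52.076087

Answer: Rho = -52.076087


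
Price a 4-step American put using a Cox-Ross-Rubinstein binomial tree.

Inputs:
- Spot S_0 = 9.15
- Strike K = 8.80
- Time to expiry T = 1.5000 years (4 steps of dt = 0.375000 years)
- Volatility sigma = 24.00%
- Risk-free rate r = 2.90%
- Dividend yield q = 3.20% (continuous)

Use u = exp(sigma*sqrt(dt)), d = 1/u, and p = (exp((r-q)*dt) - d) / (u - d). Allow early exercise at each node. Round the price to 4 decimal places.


Answer: Price = V(0,0) = 0.8578

Derivation:
dt = T/N = 0.375000
u = exp(sigma*sqrt(dt)) = 1.158319; d = 1/u = 0.863320
p = (exp((r-q)*dt) - d) / (u - d) = 0.459512
Discount per step: exp(-r*dt) = 0.989184
Stock lattice S(k, i) with i counting down-moves:
  k=0: S(0,0) = 9.1500
  k=1: S(1,0) = 10.5986; S(1,1) = 7.8994
  k=2: S(2,0) = 12.2766; S(2,1) = 9.1500; S(2,2) = 6.8197
  k=3: S(3,0) = 14.2202; S(3,1) = 10.5986; S(3,2) = 7.8994; S(3,3) = 5.8876
  k=4: S(4,0) = 16.4715; S(4,1) = 12.2766; S(4,2) = 9.1500; S(4,3) = 6.8197; S(4,4) = 5.0829
Terminal payoffs V(N, i) = max(K - S_T, 0):
  V(4,0) = 0.000000; V(4,1) = 0.000000; V(4,2) = 0.000000; V(4,3) = 1.980303; V(4,4) = 3.717129
Backward induction: V(k, i) = exp(-r*dt) * [p * V(k+1, i) + (1-p) * V(k+1, i+1)]; then take max(V_cont, immediate exercise) for American.
  V(3,0) = exp(-r*dt) * [p*0.000000 + (1-p)*0.000000] = 0.000000; exercise = 0.000000; V(3,0) = max -> 0.000000
  V(3,1) = exp(-r*dt) * [p*0.000000 + (1-p)*0.000000] = 0.000000; exercise = 0.000000; V(3,1) = max -> 0.000000
  V(3,2) = exp(-r*dt) * [p*0.000000 + (1-p)*1.980303] = 1.058753; exercise = 0.900618; V(3,2) = max -> 1.058753
  V(3,3) = exp(-r*dt) * [p*1.980303 + (1-p)*3.717129] = 2.887463; exercise = 2.912416; V(3,3) = max -> 2.912416
  V(2,0) = exp(-r*dt) * [p*0.000000 + (1-p)*0.000000] = 0.000000; exercise = 0.000000; V(2,0) = max -> 0.000000
  V(2,1) = exp(-r*dt) * [p*0.000000 + (1-p)*1.058753] = 0.566053; exercise = 0.000000; V(2,1) = max -> 0.566053
  V(2,2) = exp(-r*dt) * [p*1.058753 + (1-p)*2.912416] = 2.038347; exercise = 1.980303; V(2,2) = max -> 2.038347
  V(1,0) = exp(-r*dt) * [p*0.000000 + (1-p)*0.566053] = 0.302636; exercise = 0.000000; V(1,0) = max -> 0.302636
  V(1,1) = exp(-r*dt) * [p*0.566053 + (1-p)*2.038347] = 1.347081; exercise = 0.900618; V(1,1) = max -> 1.347081
  V(0,0) = exp(-r*dt) * [p*0.302636 + (1-p)*1.347081] = 0.857766; exercise = 0.000000; V(0,0) = max -> 0.857766


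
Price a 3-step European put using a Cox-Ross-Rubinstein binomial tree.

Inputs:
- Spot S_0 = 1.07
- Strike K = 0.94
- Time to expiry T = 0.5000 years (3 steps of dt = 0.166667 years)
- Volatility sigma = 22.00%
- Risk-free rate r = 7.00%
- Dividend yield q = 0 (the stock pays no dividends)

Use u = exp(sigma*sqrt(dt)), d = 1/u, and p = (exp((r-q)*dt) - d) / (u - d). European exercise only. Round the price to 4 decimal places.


dt = T/N = 0.166667
u = exp(sigma*sqrt(dt)) = 1.093971; d = 1/u = 0.914101
p = (exp((r-q)*dt) - d) / (u - d) = 0.542803
Discount per step: exp(-r*dt) = 0.988401
Stock lattice S(k, i) with i counting down-moves:
  k=0: S(0,0) = 1.0700
  k=1: S(1,0) = 1.1705; S(1,1) = 0.9781
  k=2: S(2,0) = 1.2805; S(2,1) = 1.0700; S(2,2) = 0.8941
  k=3: S(3,0) = 1.4009; S(3,1) = 1.1705; S(3,2) = 0.9781; S(3,3) = 0.8173
Terminal payoffs V(N, i) = max(K - S_T, 0):
  V(3,0) = 0.000000; V(3,1) = 0.000000; V(3,2) = 0.000000; V(3,3) = 0.122730
Backward induction: V(k, i) = exp(-r*dt) * [p * V(k+1, i) + (1-p) * V(k+1, i+1)].
  V(2,0) = exp(-r*dt) * [p*0.000000 + (1-p)*0.000000] = 0.000000
  V(2,1) = exp(-r*dt) * [p*0.000000 + (1-p)*0.000000] = 0.000000
  V(2,2) = exp(-r*dt) * [p*0.000000 + (1-p)*0.122730] = 0.055461
  V(1,0) = exp(-r*dt) * [p*0.000000 + (1-p)*0.000000] = 0.000000
  V(1,1) = exp(-r*dt) * [p*0.000000 + (1-p)*0.055461] = 0.025062
  V(0,0) = exp(-r*dt) * [p*0.000000 + (1-p)*0.025062] = 0.011326

Answer: Price = V(0,0) = 0.0113


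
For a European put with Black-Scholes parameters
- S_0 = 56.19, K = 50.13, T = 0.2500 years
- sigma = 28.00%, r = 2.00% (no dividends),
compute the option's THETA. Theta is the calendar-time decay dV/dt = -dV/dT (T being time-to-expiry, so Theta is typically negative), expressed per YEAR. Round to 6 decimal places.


d1 = 0.9208512418; d2 = 0.7808512418
phi(d1) = 0.2610816624; exp(-qT) = 1.0000000000; exp(-rT) = 0.9950124792
Theta = -S*exp(-qT)*phi(d1)*sigma/(2*sqrt(T)) + r*K*exp(-rT)*N(-d2) - q*S*exp(-qT)*N(-d1)
N(-d1) = 0.1785640489; N(-d2) = 0.2174449960; sqrt(T) = 0.5000000000
Term 1 = -56.1900 * 1.0000000000 * 0.2610816624 * 0.2800 / (2 * 0.5000000000) = -4.1076500109
Term 2 = 0.0200 * 50.1300 * 0.9950124792 * 0.2174449960 = 0.2169230218
Term 3 = 0 (no dividend yield, q = 0)
Theta = -4.1076500109 + (0.2169230218) + (0.0000000000) = -3.890727

Answer: Theta = -3.890727


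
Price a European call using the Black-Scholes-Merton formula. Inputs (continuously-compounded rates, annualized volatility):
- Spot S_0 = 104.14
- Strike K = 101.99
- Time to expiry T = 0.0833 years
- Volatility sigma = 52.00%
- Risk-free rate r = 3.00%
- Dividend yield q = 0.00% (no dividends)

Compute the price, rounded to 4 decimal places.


Answer: Price = 7.4341

Derivation:
d1 = (ln(S/K) + (r - q + 0.5*sigma^2) * T) / (sigma * sqrt(T)) = 0.23069228
d2 = d1 - sigma * sqrt(T) = 0.08061124
exp(-rT) = 0.99750412; exp(-qT) = 1.00000000
C = S_0 * exp(-qT) * N(d1) - K * exp(-rT) * N(d2)
N(d1) = 0.59122306; N(d2) = 0.53212443
C = 104.1400 * 1.00000000 * 0.59122306 - 101.9900 * 0.99750412 * 0.53212443 = 7.4341


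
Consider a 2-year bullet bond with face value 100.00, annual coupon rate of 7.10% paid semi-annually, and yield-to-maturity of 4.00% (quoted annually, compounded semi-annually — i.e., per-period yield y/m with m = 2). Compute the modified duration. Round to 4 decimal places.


Coupon per period c = face * coupon_rate / m = 3.550000
Periods per year m = 2; per-period yield y/m = 0.020000
Number of cashflows N = 4
Cashflows (t years, CF_t, discount factor 1/(1+y/m)^(m*t), PV):
  t = 0.5000: CF_t = 3.550000, DF = 0.980392, PV = 3.480392
  t = 1.0000: CF_t = 3.550000, DF = 0.961169, PV = 3.412149
  t = 1.5000: CF_t = 3.550000, DF = 0.942322, PV = 3.345244
  t = 2.0000: CF_t = 103.550000, DF = 0.923845, PV = 95.664194
Price P = sum_t PV_t = 105.901979
First compute Macaulay numerator sum_t t * PV_t:
  t * PV_t at t = 0.5000: 1.740196
  t * PV_t at t = 1.0000: 3.412149
  t * PV_t at t = 1.5000: 5.017866
  t * PV_t at t = 2.0000: 191.328388
Macaulay duration D = 201.498599 / 105.901979 = 1.902690
Modified duration = D / (1 + y/m) = 1.902690 / (1 + 0.020000) = 1.865382

Answer: Modified duration = 1.8654


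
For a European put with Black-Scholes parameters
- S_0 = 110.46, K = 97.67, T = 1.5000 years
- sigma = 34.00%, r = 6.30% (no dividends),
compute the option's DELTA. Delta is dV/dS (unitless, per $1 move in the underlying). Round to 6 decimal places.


Answer: Delta = -0.232492

Derivation:
d1 = 0.7306660161; d2 = 0.3142527598
phi(d1) = 0.3054787849; exp(-qT) = 1.0000000000; exp(-rT) = 0.9098277346
N(-d1) = 0.2324915890
Delta = -exp(-qT) * N(-d1) = -1.0000000000 * 0.2324915890 = -0.232492


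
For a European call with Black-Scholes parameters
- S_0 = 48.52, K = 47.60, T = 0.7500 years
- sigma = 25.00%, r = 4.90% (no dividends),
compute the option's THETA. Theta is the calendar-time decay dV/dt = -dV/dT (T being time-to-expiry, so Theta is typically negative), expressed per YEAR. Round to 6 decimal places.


d1 = 0.3664133754; d2 = 0.1499070244
phi(d1) = 0.3730406388; exp(-qT) = 1.0000000000; exp(-rT) = 0.9639170845
Theta = -S*exp(-qT)*phi(d1)*sigma/(2*sqrt(T)) - r*K*exp(-rT)*N(d2) + q*S*exp(-qT)*N(d1)
N(d1) = 0.6429716797; N(d2) = 0.5595810152; sqrt(T) = 0.8660254038
Term 1 = -48.5200 * 1.0000000000 * 0.3730406388 * 0.2500 / (2 * 0.8660254038) = -2.6125001234
Term 2 = -0.0490 * 47.6000 * 0.9639170845 * 0.5595810152 = -1.2580725379
Term 3 = 0 (no dividend yield, q = 0)
Theta = -2.6125001234 + (-1.2580725379) + (0.0000000000) = -3.870573

Answer: Theta = -3.870573


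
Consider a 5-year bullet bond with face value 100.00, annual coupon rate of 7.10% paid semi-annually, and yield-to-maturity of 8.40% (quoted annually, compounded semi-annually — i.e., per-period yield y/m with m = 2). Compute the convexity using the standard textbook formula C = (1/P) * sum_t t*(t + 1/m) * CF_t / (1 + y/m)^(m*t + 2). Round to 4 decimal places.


Coupon per period c = face * coupon_rate / m = 3.550000
Periods per year m = 2; per-period yield y/m = 0.042000
Number of cashflows N = 10
Cashflows (t years, CF_t, discount factor 1/(1+y/m)^(m*t), PV):
  t = 0.5000: CF_t = 3.550000, DF = 0.959693, PV = 3.406910
  t = 1.0000: CF_t = 3.550000, DF = 0.921010, PV = 3.269587
  t = 1.5000: CF_t = 3.550000, DF = 0.883887, PV = 3.137800
  t = 2.0000: CF_t = 3.550000, DF = 0.848260, PV = 3.011324
  t = 2.5000: CF_t = 3.550000, DF = 0.814069, PV = 2.889946
  t = 3.0000: CF_t = 3.550000, DF = 0.781257, PV = 2.773461
  t = 3.5000: CF_t = 3.550000, DF = 0.749766, PV = 2.661671
  t = 4.0000: CF_t = 3.550000, DF = 0.719545, PV = 2.554386
  t = 4.5000: CF_t = 3.550000, DF = 0.690543, PV = 2.451427
  t = 5.0000: CF_t = 103.550000, DF = 0.662709, PV = 68.623508
Price P = sum_t PV_t = 94.780019
Convexity numerator sum_t t*(t + 1/m) * CF_t / (1+y/m)^(m*t + 2):
  t = 0.5000: term = 1.568900
  t = 1.0000: term = 4.516986
  t = 1.5000: term = 8.669839
  t = 2.0000: term = 13.867304
  t = 2.5000: term = 19.962530
  t = 3.0000: term = 26.821058
  t = 3.5000: term = 34.319971
  t = 4.0000: term = 42.347099
  t = 4.5000: term = 50.800263
  t = 5.0000: term = 1738.081630
Convexity = (1/P) * sum = 1940.955580 / 94.780019 = 20.478531

Answer: Convexity = 20.4785


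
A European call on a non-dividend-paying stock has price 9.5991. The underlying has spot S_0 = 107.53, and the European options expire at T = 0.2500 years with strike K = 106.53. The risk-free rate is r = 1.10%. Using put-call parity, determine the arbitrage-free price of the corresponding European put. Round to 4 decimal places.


Answer: Put price = 8.3065

Derivation:
Put-call parity: C - P = S_0 * exp(-qT) - K * exp(-rT).
S_0 * exp(-qT) = 107.5300 * 1.00000000 = 107.53000000
K * exp(-rT) = 106.5300 * 0.99725378 = 106.23744495
P = C - S*exp(-qT) + K*exp(-rT)
P = 9.5991 - 107.53000000 + 106.23744495 = 8.3065


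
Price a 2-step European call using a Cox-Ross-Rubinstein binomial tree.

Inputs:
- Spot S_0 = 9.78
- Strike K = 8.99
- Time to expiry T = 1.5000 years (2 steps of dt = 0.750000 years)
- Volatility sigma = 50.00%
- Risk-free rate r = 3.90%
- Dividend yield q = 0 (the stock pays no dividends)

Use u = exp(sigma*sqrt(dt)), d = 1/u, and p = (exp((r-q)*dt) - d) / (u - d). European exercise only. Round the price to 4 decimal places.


Answer: Price = V(0,0) = 2.8128

Derivation:
dt = T/N = 0.750000
u = exp(sigma*sqrt(dt)) = 1.541896; d = 1/u = 0.648552
p = (exp((r-q)*dt) - d) / (u - d) = 0.426633
Discount per step: exp(-r*dt) = 0.971174
Stock lattice S(k, i) with i counting down-moves:
  k=0: S(0,0) = 9.7800
  k=1: S(1,0) = 15.0797; S(1,1) = 6.3428
  k=2: S(2,0) = 23.2514; S(2,1) = 9.7800; S(2,2) = 4.1137
Terminal payoffs V(N, i) = max(S_T - K, 0):
  V(2,0) = 14.261389; V(2,1) = 0.790000; V(2,2) = 0.000000
Backward induction: V(k, i) = exp(-r*dt) * [p * V(k+1, i) + (1-p) * V(k+1, i+1)].
  V(1,0) = exp(-r*dt) * [p*14.261389 + (1-p)*0.790000] = 6.348890
  V(1,1) = exp(-r*dt) * [p*0.790000 + (1-p)*0.000000] = 0.327324
  V(0,0) = exp(-r*dt) * [p*6.348890 + (1-p)*0.327324] = 2.812832


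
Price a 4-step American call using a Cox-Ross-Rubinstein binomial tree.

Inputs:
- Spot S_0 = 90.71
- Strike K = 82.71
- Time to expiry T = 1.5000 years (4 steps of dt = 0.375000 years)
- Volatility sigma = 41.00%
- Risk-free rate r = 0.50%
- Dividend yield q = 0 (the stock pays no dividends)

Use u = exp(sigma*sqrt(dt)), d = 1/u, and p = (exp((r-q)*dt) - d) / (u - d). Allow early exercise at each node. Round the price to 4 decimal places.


Answer: Price = V(0,0) = 21.9029

Derivation:
dt = T/N = 0.375000
u = exp(sigma*sqrt(dt)) = 1.285404; d = 1/u = 0.777966
p = (exp((r-q)*dt) - d) / (u - d) = 0.441258
Discount per step: exp(-r*dt) = 0.998127
Stock lattice S(k, i) with i counting down-moves:
  k=0: S(0,0) = 90.7100
  k=1: S(1,0) = 116.5990; S(1,1) = 70.5693
  k=2: S(2,0) = 149.8767; S(2,1) = 90.7100; S(2,2) = 54.9005
  k=3: S(3,0) = 192.6520; S(3,1) = 116.5990; S(3,2) = 70.5693; S(3,3) = 42.7107
  k=4: S(4,0) = 247.6356; S(4,1) = 149.8767; S(4,2) = 90.7100; S(4,3) = 54.9005; S(4,4) = 33.2275
Terminal payoffs V(N, i) = max(S_T - K, 0):
  V(4,0) = 164.925622; V(4,1) = 67.166707; V(4,2) = 8.000000; V(4,3) = 0.000000; V(4,4) = 0.000000
Backward induction: V(k, i) = exp(-r*dt) * [p * V(k+1, i) + (1-p) * V(k+1, i+1)]; then take max(V_cont, immediate exercise) for American.
  V(3,0) = exp(-r*dt) * [p*164.925622 + (1-p)*67.166707] = 110.096984; exercise = 109.942048; V(3,0) = max -> 110.096984
  V(3,1) = exp(-r*dt) * [p*67.166707 + (1-p)*8.000000] = 34.043890; exercise = 33.888954; V(3,1) = max -> 34.043890
  V(3,2) = exp(-r*dt) * [p*8.000000 + (1-p)*0.000000] = 3.523451; exercise = 0.000000; V(3,2) = max -> 3.523451
  V(3,3) = exp(-r*dt) * [p*0.000000 + (1-p)*0.000000] = 0.000000; exercise = 0.000000; V(3,3) = max -> 0.000000
  V(2,0) = exp(-r*dt) * [p*110.096984 + (1-p)*34.043890] = 67.476289; exercise = 67.166707; V(2,0) = max -> 67.476289
  V(2,1) = exp(-r*dt) * [p*34.043890 + (1-p)*3.523451] = 16.959011; exercise = 8.000000; V(2,1) = max -> 16.959011
  V(2,2) = exp(-r*dt) * [p*3.523451 + (1-p)*0.000000] = 1.551839; exercise = 0.000000; V(2,2) = max -> 1.551839
  V(1,0) = exp(-r*dt) * [p*67.476289 + (1-p)*16.959011] = 39.176638; exercise = 33.888954; V(1,0) = max -> 39.176638
  V(1,1) = exp(-r*dt) * [p*16.959011 + (1-p)*1.551839] = 8.334734; exercise = 0.000000; V(1,1) = max -> 8.334734
  V(0,0) = exp(-r*dt) * [p*39.176638 + (1-p)*8.334734] = 21.902864; exercise = 8.000000; V(0,0) = max -> 21.902864


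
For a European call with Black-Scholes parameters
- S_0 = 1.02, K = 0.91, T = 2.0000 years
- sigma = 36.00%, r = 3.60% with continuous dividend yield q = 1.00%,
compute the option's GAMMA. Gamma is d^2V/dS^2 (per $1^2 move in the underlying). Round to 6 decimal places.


Answer: Gamma = 0.636132

Derivation:
d1 = 0.5808357903; d2 = 0.0717189078
phi(d1) = 0.3370164149; exp(-qT) = 0.9801986733; exp(-rT) = 0.9305308958
Gamma = exp(-qT) * phi(d1) / (S * sigma * sqrt(T)) = 0.9801986733 * 0.3370164149 / (1.0200 * 0.3600 * 1.4142135624) = 0.636132


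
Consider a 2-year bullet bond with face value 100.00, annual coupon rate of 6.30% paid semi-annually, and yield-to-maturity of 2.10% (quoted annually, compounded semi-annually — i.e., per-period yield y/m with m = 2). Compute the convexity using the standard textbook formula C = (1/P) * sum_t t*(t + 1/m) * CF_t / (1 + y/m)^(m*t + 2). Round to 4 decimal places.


Coupon per period c = face * coupon_rate / m = 3.150000
Periods per year m = 2; per-period yield y/m = 0.010500
Number of cashflows N = 4
Cashflows (t years, CF_t, discount factor 1/(1+y/m)^(m*t), PV):
  t = 0.5000: CF_t = 3.150000, DF = 0.989609, PV = 3.117269
  t = 1.0000: CF_t = 3.150000, DF = 0.979326, PV = 3.084877
  t = 1.5000: CF_t = 3.150000, DF = 0.969150, PV = 3.052823
  t = 2.0000: CF_t = 103.150000, DF = 0.959080, PV = 98.929078
Price P = sum_t PV_t = 108.184047
Convexity numerator sum_t t*(t + 1/m) * CF_t / (1+y/m)^(m*t + 2):
  t = 0.5000: term = 1.526411
  t = 1.0000: term = 4.531652
  t = 1.5000: term = 8.969128
  t = 2.0000: term = 484.419179
Convexity = (1/P) * sum = 499.446371 / 108.184047 = 4.616636

Answer: Convexity = 4.6166


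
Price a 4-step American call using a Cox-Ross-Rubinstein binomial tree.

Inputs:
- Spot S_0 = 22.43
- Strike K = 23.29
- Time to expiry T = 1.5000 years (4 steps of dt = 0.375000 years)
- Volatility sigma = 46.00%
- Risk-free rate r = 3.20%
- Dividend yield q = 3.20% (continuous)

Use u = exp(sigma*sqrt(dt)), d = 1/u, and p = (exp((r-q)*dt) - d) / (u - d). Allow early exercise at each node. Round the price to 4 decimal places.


dt = T/N = 0.375000
u = exp(sigma*sqrt(dt)) = 1.325370; d = 1/u = 0.754507
p = (exp((r-q)*dt) - d) / (u - d) = 0.430039
Discount per step: exp(-r*dt) = 0.988072
Stock lattice S(k, i) with i counting down-moves:
  k=0: S(0,0) = 22.4300
  k=1: S(1,0) = 29.7280; S(1,1) = 16.9236
  k=2: S(2,0) = 39.4006; S(2,1) = 22.4300; S(2,2) = 12.7690
  k=3: S(3,0) = 52.2204; S(3,1) = 29.7280; S(3,2) = 16.9236; S(3,3) = 9.6343
  k=4: S(4,0) = 69.2113; S(4,1) = 39.4006; S(4,2) = 22.4300; S(4,3) = 12.7690; S(4,4) = 7.2691
Terminal payoffs V(N, i) = max(S_T - K, 0):
  V(4,0) = 45.921334; V(4,1) = 16.110637; V(4,2) = 0.000000; V(4,3) = 0.000000; V(4,4) = 0.000000
Backward induction: V(k, i) = exp(-r*dt) * [p * V(k+1, i) + (1-p) * V(k+1, i+1)]; then take max(V_cont, immediate exercise) for American.
  V(3,0) = exp(-r*dt) * [p*45.921334 + (1-p)*16.110637] = 28.585314; exercise = 28.930405; V(3,0) = max -> 28.930405
  V(3,1) = exp(-r*dt) * [p*16.110637 + (1-p)*0.000000] = 6.845564; exercise = 6.438039; V(3,1) = max -> 6.845564
  V(3,2) = exp(-r*dt) * [p*0.000000 + (1-p)*0.000000] = 0.000000; exercise = 0.000000; V(3,2) = max -> 0.000000
  V(3,3) = exp(-r*dt) * [p*0.000000 + (1-p)*0.000000] = 0.000000; exercise = 0.000000; V(3,3) = max -> 0.000000
  V(2,0) = exp(-r*dt) * [p*28.930405 + (1-p)*6.845564] = 16.147967; exercise = 16.110637; V(2,0) = max -> 16.147967
  V(2,1) = exp(-r*dt) * [p*6.845564 + (1-p)*0.000000] = 2.908745; exercise = 0.000000; V(2,1) = max -> 2.908745
  V(2,2) = exp(-r*dt) * [p*0.000000 + (1-p)*0.000000] = 0.000000; exercise = 0.000000; V(2,2) = max -> 0.000000
  V(1,0) = exp(-r*dt) * [p*16.147967 + (1-p)*2.908745] = 8.499521; exercise = 6.438039; V(1,0) = max -> 8.499521
  V(1,1) = exp(-r*dt) * [p*2.908745 + (1-p)*0.000000] = 1.235954; exercise = 0.000000; V(1,1) = max -> 1.235954
  V(0,0) = exp(-r*dt) * [p*8.499521 + (1-p)*1.235954] = 4.307570; exercise = 0.000000; V(0,0) = max -> 4.307570

Answer: Price = V(0,0) = 4.3076


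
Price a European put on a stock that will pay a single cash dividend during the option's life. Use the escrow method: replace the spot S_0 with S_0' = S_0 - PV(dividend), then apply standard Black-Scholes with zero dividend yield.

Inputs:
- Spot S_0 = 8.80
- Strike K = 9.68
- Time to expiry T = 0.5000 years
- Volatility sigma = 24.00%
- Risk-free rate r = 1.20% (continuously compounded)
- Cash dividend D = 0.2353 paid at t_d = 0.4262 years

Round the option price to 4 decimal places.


Answer: Price = 1.2815

Derivation:
PV(D) = D * exp(-r * t_d) = 0.2353 * 0.99489866 = 0.23409965
S_0' = S_0 - PV(D) = 8.8000 - 0.23409965 = 8.56590035
d1 = (ln(S_0'/K) + (r + sigma^2/2)*T) / (sigma*sqrt(T)) = -0.60029038
d2 = d1 - sigma*sqrt(T) = -0.76999601
exp(-rT) = 0.99401796
N(-d1) = 0.72584364; N(-d2) = 0.77934887
P = K * exp(-rT) * N(-d2) - S_0' * N(-d1) = 9.6800 * 0.99401796 * 0.77934887 - 8.56590035 * 0.72584364 = 1.2815


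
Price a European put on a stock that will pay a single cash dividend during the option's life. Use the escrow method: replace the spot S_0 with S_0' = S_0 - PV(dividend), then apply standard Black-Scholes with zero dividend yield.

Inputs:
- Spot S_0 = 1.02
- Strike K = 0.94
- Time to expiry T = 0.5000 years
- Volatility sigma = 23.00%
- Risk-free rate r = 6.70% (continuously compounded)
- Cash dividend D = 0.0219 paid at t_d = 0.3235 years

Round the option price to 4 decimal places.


PV(D) = D * exp(-r * t_d) = 0.0219 * 0.97855870 = 0.02143044
S_0' = S_0 - PV(D) = 1.0200 - 0.02143044 = 0.99856956
d1 = (ln(S_0'/K) + (r + sigma^2/2)*T) / (sigma*sqrt(T)) = 0.65895554
d2 = d1 - sigma*sqrt(T) = 0.49632098
exp(-rT) = 0.96705491
N(-d1) = 0.25496216; N(-d2) = 0.30983398
P = K * exp(-rT) * N(-d2) - S_0' * N(-d1) = 0.9400 * 0.96705491 * 0.30983398 - 0.99856956 * 0.25496216 = 0.0271

Answer: Price = 0.0271


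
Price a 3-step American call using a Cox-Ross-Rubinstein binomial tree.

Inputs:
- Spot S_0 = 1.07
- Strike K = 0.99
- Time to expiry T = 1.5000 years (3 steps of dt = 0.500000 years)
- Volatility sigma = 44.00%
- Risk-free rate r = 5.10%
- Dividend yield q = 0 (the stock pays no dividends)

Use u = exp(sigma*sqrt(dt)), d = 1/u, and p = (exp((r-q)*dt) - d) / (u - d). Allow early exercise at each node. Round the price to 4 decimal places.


dt = T/N = 0.500000
u = exp(sigma*sqrt(dt)) = 1.364963; d = 1/u = 0.732621
p = (exp((r-q)*dt) - d) / (u - d) = 0.463685
Discount per step: exp(-r*dt) = 0.974822
Stock lattice S(k, i) with i counting down-moves:
  k=0: S(0,0) = 1.0700
  k=1: S(1,0) = 1.4605; S(1,1) = 0.7839
  k=2: S(2,0) = 1.9935; S(2,1) = 1.0700; S(2,2) = 0.5743
  k=3: S(3,0) = 2.7211; S(3,1) = 1.4605; S(3,2) = 0.7839; S(3,3) = 0.4207
Terminal payoffs V(N, i) = max(S_T - K, 0):
  V(3,0) = 1.731109; V(3,1) = 0.470510; V(3,2) = 0.000000; V(3,3) = 0.000000
Backward induction: V(k, i) = exp(-r*dt) * [p * V(k+1, i) + (1-p) * V(k+1, i+1)]; then take max(V_cont, immediate exercise) for American.
  V(2,0) = exp(-r*dt) * [p*1.731109 + (1-p)*0.470510] = 1.028467; exercise = 1.003541; V(2,0) = max -> 1.028467
  V(2,1) = exp(-r*dt) * [p*0.470510 + (1-p)*0.000000] = 0.212675; exercise = 0.080000; V(2,1) = max -> 0.212675
  V(2,2) = exp(-r*dt) * [p*0.000000 + (1-p)*0.000000] = 0.000000; exercise = 0.000000; V(2,2) = max -> 0.000000
  V(1,0) = exp(-r*dt) * [p*1.028467 + (1-p)*0.212675] = 0.576067; exercise = 0.470510; V(1,0) = max -> 0.576067
  V(1,1) = exp(-r*dt) * [p*0.212675 + (1-p)*0.000000] = 0.096131; exercise = 0.000000; V(1,1) = max -> 0.096131
  V(0,0) = exp(-r*dt) * [p*0.576067 + (1-p)*0.096131] = 0.310647; exercise = 0.080000; V(0,0) = max -> 0.310647

Answer: Price = V(0,0) = 0.3106


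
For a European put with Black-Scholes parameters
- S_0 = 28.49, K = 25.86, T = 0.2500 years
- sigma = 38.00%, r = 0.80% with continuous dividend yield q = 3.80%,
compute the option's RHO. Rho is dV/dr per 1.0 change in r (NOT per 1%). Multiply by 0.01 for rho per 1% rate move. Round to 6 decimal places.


d1 = 0.5652935535; d2 = 0.3752935535
phi(d1) = 0.3400315288; exp(-qT) = 0.9905449824; exp(-rT) = 0.9980019987
N(-d2) = 0.3537210800
Rho = -K*T*exp(-rT)*N(-d2) = -25.8600 * 0.2500 * 0.9980019987 * 0.3537210800 = -2.282238

Answer: Rho = -2.282238


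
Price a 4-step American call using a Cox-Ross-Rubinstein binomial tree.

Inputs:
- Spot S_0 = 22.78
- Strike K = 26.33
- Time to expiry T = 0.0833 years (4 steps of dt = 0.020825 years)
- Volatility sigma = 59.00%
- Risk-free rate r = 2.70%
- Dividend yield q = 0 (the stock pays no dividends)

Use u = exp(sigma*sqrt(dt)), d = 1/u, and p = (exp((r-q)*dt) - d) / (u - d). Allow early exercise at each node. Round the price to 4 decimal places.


Answer: Price = V(0,0) = 0.4638

Derivation:
dt = T/N = 0.020825
u = exp(sigma*sqrt(dt)) = 1.088872; d = 1/u = 0.918382
p = (exp((r-q)*dt) - d) / (u - d) = 0.482026
Discount per step: exp(-r*dt) = 0.999438
Stock lattice S(k, i) with i counting down-moves:
  k=0: S(0,0) = 22.7800
  k=1: S(1,0) = 24.8045; S(1,1) = 20.9207
  k=2: S(2,0) = 27.0089; S(2,1) = 22.7800; S(2,2) = 19.2132
  k=3: S(3,0) = 29.4093; S(3,1) = 24.8045; S(3,2) = 20.9207; S(3,3) = 17.6451
  k=4: S(4,0) = 32.0229; S(4,1) = 27.0089; S(4,2) = 22.7800; S(4,3) = 19.2132; S(4,4) = 16.2049
Terminal payoffs V(N, i) = max(S_T - K, 0):
  V(4,0) = 5.692907; V(4,1) = 0.678921; V(4,2) = 0.000000; V(4,3) = 0.000000; V(4,4) = 0.000000
Backward induction: V(k, i) = exp(-r*dt) * [p * V(k+1, i) + (1-p) * V(k+1, i+1)]; then take max(V_cont, immediate exercise) for American.
  V(3,0) = exp(-r*dt) * [p*5.692907 + (1-p)*0.678921] = 3.094054; exercise = 3.079253; V(3,0) = max -> 3.094054
  V(3,1) = exp(-r*dt) * [p*0.678921 + (1-p)*0.000000] = 0.327074; exercise = 0.000000; V(3,1) = max -> 0.327074
  V(3,2) = exp(-r*dt) * [p*0.000000 + (1-p)*0.000000] = 0.000000; exercise = 0.000000; V(3,2) = max -> 0.000000
  V(3,3) = exp(-r*dt) * [p*0.000000 + (1-p)*0.000000] = 0.000000; exercise = 0.000000; V(3,3) = max -> 0.000000
  V(2,0) = exp(-r*dt) * [p*3.094054 + (1-p)*0.327074] = 1.659897; exercise = 0.678921; V(2,0) = max -> 1.659897
  V(2,1) = exp(-r*dt) * [p*0.327074 + (1-p)*0.000000] = 0.157570; exercise = 0.000000; V(2,1) = max -> 0.157570
  V(2,2) = exp(-r*dt) * [p*0.000000 + (1-p)*0.000000] = 0.000000; exercise = 0.000000; V(2,2) = max -> 0.000000
  V(1,0) = exp(-r*dt) * [p*1.659897 + (1-p)*0.157570] = 0.881235; exercise = 0.000000; V(1,0) = max -> 0.881235
  V(1,1) = exp(-r*dt) * [p*0.157570 + (1-p)*0.000000] = 0.075910; exercise = 0.000000; V(1,1) = max -> 0.075910
  V(0,0) = exp(-r*dt) * [p*0.881235 + (1-p)*0.075910] = 0.463837; exercise = 0.000000; V(0,0) = max -> 0.463837


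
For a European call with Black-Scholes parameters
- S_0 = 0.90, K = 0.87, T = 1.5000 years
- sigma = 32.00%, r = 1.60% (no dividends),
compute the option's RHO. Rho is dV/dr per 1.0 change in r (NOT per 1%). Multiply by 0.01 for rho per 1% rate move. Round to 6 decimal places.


Answer: Rho = 0.612527

Derivation:
d1 = 0.3436979887; d2 = -0.0482203701
phi(d1) = 0.3760614617; exp(-qT) = 1.0000000000; exp(-rT) = 0.9762857098
N(d2) = 0.4807703080
Rho = K*T*exp(-rT)*N(d2) = 0.8700 * 1.5000 * 0.9762857098 * 0.4807703080 = 0.612527


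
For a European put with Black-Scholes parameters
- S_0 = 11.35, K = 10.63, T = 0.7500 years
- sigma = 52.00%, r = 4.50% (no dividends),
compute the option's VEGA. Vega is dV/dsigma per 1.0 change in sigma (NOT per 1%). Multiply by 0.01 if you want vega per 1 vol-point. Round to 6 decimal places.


d1 = 0.4456423536; d2 = -0.0046908564
phi(d1) = 0.3612311984; exp(-qT) = 1.0000000000; exp(-rT) = 0.9668131777
Vega = S * exp(-qT) * phi(d1) * sqrt(T) = 11.3500 * 1.0000000000 * 0.3612311984 * 0.8660254038 = 3.550682

Answer: Vega = 3.550682


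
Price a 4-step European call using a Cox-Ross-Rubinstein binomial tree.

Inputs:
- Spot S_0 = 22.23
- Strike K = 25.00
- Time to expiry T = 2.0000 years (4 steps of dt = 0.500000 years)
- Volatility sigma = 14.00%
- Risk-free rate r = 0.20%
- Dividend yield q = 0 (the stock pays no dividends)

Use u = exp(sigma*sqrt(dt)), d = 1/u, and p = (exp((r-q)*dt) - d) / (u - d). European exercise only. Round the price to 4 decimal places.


Answer: Price = V(0,0) = 0.9069

Derivation:
dt = T/N = 0.500000
u = exp(sigma*sqrt(dt)) = 1.104061; d = 1/u = 0.905747
p = (exp((r-q)*dt) - d) / (u - d) = 0.480316
Discount per step: exp(-r*dt) = 0.999000
Stock lattice S(k, i) with i counting down-moves:
  k=0: S(0,0) = 22.2300
  k=1: S(1,0) = 24.5433; S(1,1) = 20.1348
  k=2: S(2,0) = 27.0973; S(2,1) = 22.2300; S(2,2) = 18.2370
  k=3: S(3,0) = 29.9170; S(3,1) = 24.5433; S(3,2) = 20.1348; S(3,3) = 16.5181
  k=4: S(4,0) = 33.0302; S(4,1) = 27.0973; S(4,2) = 22.2300; S(4,3) = 18.2370; S(4,4) = 14.9612
Terminal payoffs V(N, i) = max(S_T - K, 0):
  V(4,0) = 8.030208; V(4,1) = 2.097260; V(4,2) = 0.000000; V(4,3) = 0.000000; V(4,4) = 0.000000
Backward induction: V(k, i) = exp(-r*dt) * [p * V(k+1, i) + (1-p) * V(k+1, i+1)].
  V(3,0) = exp(-r*dt) * [p*8.030208 + (1-p)*2.097260] = 4.942008
  V(3,1) = exp(-r*dt) * [p*2.097260 + (1-p)*0.000000] = 1.006342
  V(3,2) = exp(-r*dt) * [p*0.000000 + (1-p)*0.000000] = 0.000000
  V(3,3) = exp(-r*dt) * [p*0.000000 + (1-p)*0.000000] = 0.000000
  V(2,0) = exp(-r*dt) * [p*4.942008 + (1-p)*1.006342] = 2.893812
  V(2,1) = exp(-r*dt) * [p*1.006342 + (1-p)*0.000000] = 0.482879
  V(2,2) = exp(-r*dt) * [p*0.000000 + (1-p)*0.000000] = 0.000000
  V(1,0) = exp(-r*dt) * [p*2.893812 + (1-p)*0.482879] = 1.639250
  V(1,1) = exp(-r*dt) * [p*0.482879 + (1-p)*0.000000] = 0.231703
  V(0,0) = exp(-r*dt) * [p*1.639250 + (1-p)*0.231703] = 0.906864


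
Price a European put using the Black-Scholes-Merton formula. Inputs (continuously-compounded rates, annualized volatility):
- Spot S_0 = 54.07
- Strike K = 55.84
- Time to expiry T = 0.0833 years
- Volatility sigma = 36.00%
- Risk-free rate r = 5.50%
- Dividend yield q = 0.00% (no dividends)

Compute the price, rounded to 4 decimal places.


d1 = (ln(S/K) + (r - q + 0.5*sigma^2) * T) / (sigma * sqrt(T)) = -0.21396661
d2 = d1 - sigma * sqrt(T) = -0.31786888
exp(-rT) = 0.99542898; exp(-qT) = 1.00000000
P = K * exp(-rT) * N(-d2) - S_0 * exp(-qT) * N(-d1)
N(-d1) = 0.58471345; N(-d2) = 0.62470780
P = 55.8400 * 0.99542898 * 0.62470780 - 54.0700 * 1.00000000 * 0.58471345 = 3.1088

Answer: Price = 3.1088


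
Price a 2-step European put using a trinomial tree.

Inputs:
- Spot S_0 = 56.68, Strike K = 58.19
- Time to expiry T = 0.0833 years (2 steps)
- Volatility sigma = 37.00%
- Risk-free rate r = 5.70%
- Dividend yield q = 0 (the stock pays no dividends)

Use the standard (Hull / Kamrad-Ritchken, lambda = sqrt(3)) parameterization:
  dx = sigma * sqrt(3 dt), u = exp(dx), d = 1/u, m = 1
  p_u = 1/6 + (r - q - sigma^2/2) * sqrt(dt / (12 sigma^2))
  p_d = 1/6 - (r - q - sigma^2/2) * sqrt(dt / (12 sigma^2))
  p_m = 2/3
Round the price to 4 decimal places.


Answer: Price = V(0,0) = 3.0540

Derivation:
dt = T/N = 0.041650; dx = sigma*sqrt(3*dt) = 0.130789
u = exp(dx) = 1.139727; d = 1/u = 0.877403
p_u = 0.164844, p_m = 0.666667, p_d = 0.168490
Discount per step: exp(-r*dt) = 0.997629
Stock lattice S(k, j) with j the centered position index:
  k=0: S(0,+0) = 56.6800
  k=1: S(1,-1) = 49.7312; S(1,+0) = 56.6800; S(1,+1) = 64.5997
  k=2: S(2,-2) = 43.6343; S(2,-1) = 49.7312; S(2,+0) = 56.6800; S(2,+1) = 64.5997; S(2,+2) = 73.6260
Terminal payoffs V(N, j) = max(K - S_T, 0):
  V(2,-2) = 14.555670; V(2,-1) = 8.458784; V(2,+0) = 1.510000; V(2,+1) = 0.000000; V(2,+2) = 0.000000
Backward induction: V(k, j) = exp(-r*dt) * [p_u * V(k+1, j+1) + p_m * V(k+1, j) + p_d * V(k+1, j-1)]
  V(1,-1) = exp(-r*dt) * [p_u*1.510000 + p_m*8.458784 + p_d*14.555670] = 8.320808
  V(1,+0) = exp(-r*dt) * [p_u*0.000000 + p_m*1.510000 + p_d*8.458784] = 2.426119
  V(1,+1) = exp(-r*dt) * [p_u*0.000000 + p_m*0.000000 + p_d*1.510000] = 0.253816
  V(0,+0) = exp(-r*dt) * [p_u*0.253816 + p_m*2.426119 + p_d*8.320808] = 3.053965
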